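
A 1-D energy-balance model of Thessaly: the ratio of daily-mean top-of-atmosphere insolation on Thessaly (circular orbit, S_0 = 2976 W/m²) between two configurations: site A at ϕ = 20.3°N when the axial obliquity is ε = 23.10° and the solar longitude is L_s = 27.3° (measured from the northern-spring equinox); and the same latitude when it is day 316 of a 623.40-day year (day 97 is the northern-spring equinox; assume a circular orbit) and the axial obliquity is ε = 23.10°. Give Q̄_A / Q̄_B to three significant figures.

Q̄_A / Q̄_B ≈ 0.957

— Configuration A (ϕ=+20.3°):
Solar declination: sin δ = sin ε · sin L_s = sin 23.10° × sin 27.3° = 0.17995, so δ = +10.367°.
cos h₀ = −tan(+20.3°) tan(+10.367°) = -0.0677, h₀ = 1.6385 rad.
Bracket: h₀ sin ϕ sin δ + cos ϕ cos δ sin h₀ = 1.6385×0.34694×0.17995 + 0.93789×0.98368×0.99771 = 0.102295 + 0.920471 = 1.022766.
Q̄ = (S_0/π) × [bracket] = (2976/π) × 1.022766 = 968.86 W/m².
— Configuration B (ϕ=+20.3°):
Solar longitude: L_s = 360° × (316 − 97)/623.40 = 126.468°.
sin δ = sin 23.10° × sin 126.468° = 0.31551, so δ = +18.392°.
cos h₀ = −tan(+20.3°) tan(+18.392°) = -0.1230, h₀ = 1.6941 rad.
Bracket: h₀ sin ϕ sin δ + cos ϕ cos δ sin h₀ = 1.6941×0.34694×0.31551 + 0.93789×0.94892×0.99241 = 0.185441 + 0.883228 = 1.068669.
Q̄ = (S_0/π) × [bracket] = (2976/π) × 1.068669 = 1012.3 W/m².
Ratio Q̄_A / Q̄_B = 968.86 / 1012.3 = 0.9571.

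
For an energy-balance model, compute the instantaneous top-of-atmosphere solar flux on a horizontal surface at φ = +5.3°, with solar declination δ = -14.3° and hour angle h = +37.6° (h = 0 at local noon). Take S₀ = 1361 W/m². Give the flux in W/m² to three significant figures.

cos θ_z = sin φ sin δ + cos φ cos δ cos h = -0.022815 + 0.764459 = 0.741644.
Flux = S₀ · cos θ_z = 1361 × 0.741644 = 1009 W/m².

1.01e+03 W/m²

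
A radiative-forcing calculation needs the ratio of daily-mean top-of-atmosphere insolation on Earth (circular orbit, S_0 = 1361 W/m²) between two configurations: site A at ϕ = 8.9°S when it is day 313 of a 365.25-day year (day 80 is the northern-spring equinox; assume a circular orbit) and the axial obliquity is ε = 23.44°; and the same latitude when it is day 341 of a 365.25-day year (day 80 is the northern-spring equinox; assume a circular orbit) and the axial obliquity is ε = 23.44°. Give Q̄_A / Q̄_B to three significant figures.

Q̄_A / Q̄_B ≈ 1.01

— Configuration A (ϕ=-8.9°):
Solar longitude: L_s = 360° × (313 − 80)/365.25 = 229.651°.
sin δ = sin 23.44° × sin 229.651° = -0.30316, so δ = -17.648°.
cos h₀ = −tan(-8.9°) tan(-17.648°) = -0.0498, h₀ = 1.6206 rad.
Bracket: h₀ sin ϕ sin δ + cos ϕ cos δ sin h₀ = 1.6206×-0.15471×-0.30316 + 0.98796×0.95294×0.99876 = 0.076009 + 0.940299 = 1.016308.
Q̄ = (S_0/π) × [bracket] = (1361/π) × 1.016308 = 440.28 W/m².
— Configuration B (ϕ=-8.9°):
Solar longitude: L_s = 360° × (341 − 80)/365.25 = 257.248°.
sin δ = sin 23.44° × sin 257.248° = -0.38798, so δ = -22.829°.
cos h₀ = −tan(-8.9°) tan(-22.829°) = -0.0659, h₀ = 1.6368 rad.
Bracket: h₀ sin ϕ sin δ + cos ϕ cos δ sin h₀ = 1.6368×-0.15471×-0.38798 + 0.98796×0.92167×0.99782 = 0.098248 + 0.908588 = 1.006836.
Q̄ = (S_0/π) × [bracket] = (1361/π) × 1.006836 = 436.18 W/m².
Ratio Q̄_A / Q̄_B = 440.28 / 436.18 = 1.009.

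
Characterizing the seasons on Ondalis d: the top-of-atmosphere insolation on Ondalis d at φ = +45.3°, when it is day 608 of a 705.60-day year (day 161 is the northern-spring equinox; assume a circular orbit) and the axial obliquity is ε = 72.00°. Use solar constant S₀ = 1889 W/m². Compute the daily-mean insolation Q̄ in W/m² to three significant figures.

Solar longitude: λ_s = 360° × (608 − 161)/705.60 = 228.061°.
sin δ = sin 72.00° × sin 228.061° = -0.70745, so δ = -45.028°.
cos H₀ = −tan(+45.3°) tan(-45.028°) = 1.0115 ≥ 1 ⇒ polar night, H₀ = 0 and Q̄ = 0.

Q̄ ≈ 0.00 W/m²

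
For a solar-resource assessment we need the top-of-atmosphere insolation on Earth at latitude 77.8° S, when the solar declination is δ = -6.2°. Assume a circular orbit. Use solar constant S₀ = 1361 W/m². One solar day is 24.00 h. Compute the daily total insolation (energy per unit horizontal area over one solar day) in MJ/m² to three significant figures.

15.1 MJ/m²

cos H₀ = −tan(-77.8°) tan(-6.200°) = -0.5025, H₀ = 2.0972 rad.
Bracket: H₀ sin φ sin δ + cos φ cos δ sin H₀ = 2.0972×-0.97742×-0.10800 + 0.21132×0.99415×0.86460 = 0.221383 + 0.181638 = 0.403021.
Q̄ = (S₀/π) × [bracket] = (1361/π) × 0.403021 = 174.60 W/m².
Daily total = Q̄ × 24.00 h × 3600 s/h = 174.60 × 24.00 × 3600 / 10⁶ = 15.09 MJ/m².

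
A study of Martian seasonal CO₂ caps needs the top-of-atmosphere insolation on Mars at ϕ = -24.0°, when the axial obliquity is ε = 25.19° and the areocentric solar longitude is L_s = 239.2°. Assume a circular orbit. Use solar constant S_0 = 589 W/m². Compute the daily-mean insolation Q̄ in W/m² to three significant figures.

sin δ = sin 25.19° × sin 239.2° = -0.36559, so δ = -21.444°.
cos h₀ = −tan(-24.0°) tan(-21.444°) = -0.1749, h₀ = 1.7466 rad.
Bracket: h₀ sin ϕ sin δ + cos ϕ cos δ sin h₀ = 1.7466×-0.40674×-0.36559 + 0.91355×0.93078×0.98459 = 0.259720 + 0.837211 = 1.096931.
Q̄ = (S_0/π) × [bracket] = (589/π) × 1.096931 = 205.7 W/m².

Q̄ ≈ 206 W/m²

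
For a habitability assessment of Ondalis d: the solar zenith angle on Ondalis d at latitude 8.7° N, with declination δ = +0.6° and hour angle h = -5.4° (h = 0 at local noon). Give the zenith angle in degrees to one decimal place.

cos θ_z = sin φ sin δ + cos φ cos δ cos h = 0.001584 + 0.984053 = 0.985637.
θ_z = arccos(0.985637) = 9.7°.

θ_z = 9.7°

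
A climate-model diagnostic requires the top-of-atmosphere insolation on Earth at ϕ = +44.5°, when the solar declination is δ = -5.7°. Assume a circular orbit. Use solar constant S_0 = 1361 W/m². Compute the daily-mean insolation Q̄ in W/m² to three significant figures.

cos h₀ = −tan(+44.5°) tan(-5.700°) = 0.0981, h₀ = 1.4726 rad.
Bracket: h₀ sin ϕ sin δ + cos ϕ cos δ sin h₀ = 1.4726×0.70091×-0.09932 + 0.71325×0.99506×0.99518 = -0.102514 + 0.706306 = 0.603792.
Q̄ = (S_0/π) × [bracket] = (1361/π) × 0.603792 = 261.6 W/m².

Q̄ ≈ 262 W/m²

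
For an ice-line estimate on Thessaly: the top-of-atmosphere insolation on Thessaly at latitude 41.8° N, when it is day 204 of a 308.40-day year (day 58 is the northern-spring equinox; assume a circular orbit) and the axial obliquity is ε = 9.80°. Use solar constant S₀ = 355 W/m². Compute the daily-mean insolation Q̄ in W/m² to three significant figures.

Q̄ ≈ 87.6 W/m²

Solar longitude: λ_s = 360° × (204 − 58)/308.40 = 170.428°.
sin δ = sin 9.80° × sin 170.428° = 0.02830, so δ = +1.622°.
cos H₀ = −tan(+41.8°) tan(+1.622°) = -0.0253, H₀ = 1.5961 rad.
Bracket: H₀ sin φ sin δ + cos φ cos δ sin H₀ = 1.5961×0.66653×0.02830 + 0.74548×0.99960×0.99968 = 0.030107 + 0.744943 = 0.775050.
Q̄ = (S₀/π) × [bracket] = (355/π) × 0.775050 = 87.58 W/m².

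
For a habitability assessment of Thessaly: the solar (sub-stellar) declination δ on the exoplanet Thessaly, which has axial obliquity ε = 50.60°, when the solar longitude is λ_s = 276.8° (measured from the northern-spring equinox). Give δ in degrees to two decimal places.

δ = -50.11°

sin δ = sin ε · sin λ_s = sin 50.60° × sin 276.8° = -0.767298.
δ = arcsin(-0.767298) = -50.11°.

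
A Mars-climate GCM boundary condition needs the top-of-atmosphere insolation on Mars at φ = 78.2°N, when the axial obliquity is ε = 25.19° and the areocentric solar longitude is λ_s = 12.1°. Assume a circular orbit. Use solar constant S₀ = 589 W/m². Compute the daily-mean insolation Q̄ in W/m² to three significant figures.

Q̄ ≈ 67.5 W/m²

sin δ = sin 25.19° × sin 12.1° = 0.08922, so δ = +5.119°.
cos H₀ = −tan(+78.2°) tan(+5.119°) = -0.4288, H₀ = 2.0139 rad.
Bracket: H₀ sin φ sin δ + cos φ cos δ sin H₀ = 2.0139×0.97887×0.08922 + 0.20450×0.99601×0.90341 = 0.175884 + 0.184010 = 0.359894.
Q̄ = (S₀/π) × [bracket] = (589/π) × 0.359894 = 67.47 W/m².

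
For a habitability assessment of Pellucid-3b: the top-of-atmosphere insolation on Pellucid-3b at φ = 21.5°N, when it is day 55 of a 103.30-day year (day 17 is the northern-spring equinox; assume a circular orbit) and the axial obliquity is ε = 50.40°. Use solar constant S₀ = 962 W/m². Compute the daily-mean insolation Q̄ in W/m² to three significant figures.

Solar longitude: λ_s = 360° × (55 − 17)/103.30 = 132.430°.
sin δ = sin 50.40° × sin 132.430° = 0.56872, so δ = +34.661°.
cos H₀ = −tan(+21.5°) tan(+34.661°) = -0.2724, H₀ = 1.8466 rad.
Bracket: H₀ sin φ sin δ + cos φ cos δ sin H₀ = 1.8466×0.36650×0.56872 + 0.93042×0.82253×0.96220 = 0.384898 + 0.736370 = 1.121268.
Q̄ = (S₀/π) × [bracket] = (962/π) × 1.121268 = 343.3 W/m².

Q̄ ≈ 343 W/m²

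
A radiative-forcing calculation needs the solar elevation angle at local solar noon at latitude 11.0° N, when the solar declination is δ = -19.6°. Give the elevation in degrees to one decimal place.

59.4°

At local noon the hour angle is zero, so the zenith angle equals |φ − δ| = |+11.0° − (-19.600°)| = 30.600°.
Elevation = 90° − 30.600° = 59.4°.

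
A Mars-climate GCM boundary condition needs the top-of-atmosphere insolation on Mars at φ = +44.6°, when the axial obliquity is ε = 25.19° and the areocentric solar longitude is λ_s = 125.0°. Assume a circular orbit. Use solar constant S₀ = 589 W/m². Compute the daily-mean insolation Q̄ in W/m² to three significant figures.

Q̄ ≈ 206 W/m²

sin δ = sin 25.19° × sin 125.0° = 0.34865, so δ = +20.405°.
cos H₀ = −tan(+44.6°) tan(+20.405°) = -0.3668, H₀ = 1.9464 rad.
Bracket: H₀ sin φ sin δ + cos φ cos δ sin H₀ = 1.9464×0.70215×0.34865 + 0.71203×0.93725×0.93029 = 0.476488 + 0.620829 = 1.097317.
Q̄ = (S₀/π) × [bracket] = (589/π) × 1.097317 = 205.7 W/m².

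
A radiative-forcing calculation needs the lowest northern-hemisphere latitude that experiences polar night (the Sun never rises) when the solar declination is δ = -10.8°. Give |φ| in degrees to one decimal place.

|φ| = 79.2°

Polar night requires cos H₀ = −tan φ tan δ ≥ 1, i.e. tan φ tan δ ≤ −1.
The boundary is |tan φ| · |tan δ| = 1, so |φ| = 90° − |δ| = 90° − 10.8° = 79.2° in the northern hemisphere.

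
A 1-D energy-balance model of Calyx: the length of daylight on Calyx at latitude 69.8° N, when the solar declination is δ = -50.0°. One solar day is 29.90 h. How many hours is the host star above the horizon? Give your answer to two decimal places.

cos H₀ = −tan φ · tan δ = 3.2391 ≥ 1, so the host star never rises (polar night) and H₀ = 0.
Daylight = 2H₀/(2π) × 29.90 h = (0.0000/π) × 29.90 = 0.00 h.

0.00 h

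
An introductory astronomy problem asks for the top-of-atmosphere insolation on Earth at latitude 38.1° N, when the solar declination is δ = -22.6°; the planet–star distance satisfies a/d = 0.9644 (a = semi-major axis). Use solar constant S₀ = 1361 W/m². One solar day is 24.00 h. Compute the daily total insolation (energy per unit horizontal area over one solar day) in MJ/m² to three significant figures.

cos H₀ = −tan(+38.1°) tan(-22.600°) = 0.3264, H₀ = 1.2383 rad.
Bracket: H₀ sin φ sin δ + cos φ cos δ sin H₀ = 1.2383×0.61704×-0.38430 + 0.78694×0.92321×0.94524 = -0.293636 + 0.686727 = 0.393091.
Inverse-square distance factor (a/d)² = 0.9644² = 0.930067.
Q̄ = (S₀/π) × 0.930067 × [bracket] = (1361/π) × 0.930067 × 0.393091 = 158.39 W/m².
Daily total = Q̄ × 24.00 h × 3600 s/h = 158.39 × 24.00 × 3600 / 10⁶ = 13.68 MJ/m².

13.7 MJ/m²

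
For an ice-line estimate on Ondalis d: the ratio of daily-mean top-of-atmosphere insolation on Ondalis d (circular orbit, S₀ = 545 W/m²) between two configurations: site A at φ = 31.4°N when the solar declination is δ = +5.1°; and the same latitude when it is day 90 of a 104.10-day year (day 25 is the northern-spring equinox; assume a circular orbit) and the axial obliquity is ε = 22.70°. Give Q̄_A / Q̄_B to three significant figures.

— Configuration A (φ=+31.4°):
cos H₀ = −tan(+31.4°) tan(+5.100°) = -0.0545, H₀ = 1.6253 rad.
Bracket: H₀ sin φ sin δ + cos φ cos δ sin H₀ = 1.6253×0.52101×0.08889 + 0.85355×0.99604×0.99852 = 0.075272 + 0.848912 = 0.924184.
Q̄ = (S₀/π) × [bracket] = (545/π) × 0.924184 = 160.33 W/m².
— Configuration B (φ=+31.4°):
Solar longitude: λ_s = 360° × (90 − 25)/104.10 = 224.784°.
sin δ = sin 22.70° × sin 224.784° = -0.27185, so δ = -15.774°.
cos H₀ = −tan(+31.4°) tan(-15.774°) = 0.1724, H₀ = 1.3975 rad.
Bracket: H₀ sin φ sin δ + cos φ cos δ sin H₀ = 1.3975×0.52101×-0.27185 + 0.85355×0.96234×0.98502 = -0.197937 + 0.809101 = 0.611164.
Q̄ = (S₀/π) × [bracket] = (545/π) × 0.611164 = 106.02 W/m².
Ratio Q̄_A / Q̄_B = 160.33 / 106.02 = 1.512.

Q̄_A / Q̄_B ≈ 1.51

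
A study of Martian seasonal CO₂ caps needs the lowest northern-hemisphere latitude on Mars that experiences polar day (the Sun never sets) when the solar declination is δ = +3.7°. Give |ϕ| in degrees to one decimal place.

Polar day requires cos h₀ = −tan ϕ tan δ ≤ −1, i.e. tan ϕ tan δ ≥ 1.
The boundary is |tan ϕ| · |tan δ| = 1, so |ϕ| = 90° − |δ| = 90° − 3.7° = 86.3° in the northern hemisphere.

|ϕ| = 86.3°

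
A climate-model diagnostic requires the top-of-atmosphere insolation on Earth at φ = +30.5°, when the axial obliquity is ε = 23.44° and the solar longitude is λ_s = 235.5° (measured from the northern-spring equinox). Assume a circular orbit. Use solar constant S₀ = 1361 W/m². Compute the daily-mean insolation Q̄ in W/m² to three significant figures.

Solar declination: sin δ = sin ε · sin λ_s = sin 23.44° × sin 235.5° = -0.32783, so δ = -19.137°.
cos H₀ = −tan(+30.5°) tan(-19.137°) = 0.2044, H₀ = 1.3649 rad.
Bracket: H₀ sin φ sin δ + cos φ cos δ sin H₀ = 1.3649×0.50754×-0.32783 + 0.86163×0.94474×0.97889 = -0.227101 + 0.796832 = 0.569731.
Q̄ = (S₀/π) × [bracket] = (1361/π) × 0.569731 = 246.8 W/m².

Q̄ ≈ 247 W/m²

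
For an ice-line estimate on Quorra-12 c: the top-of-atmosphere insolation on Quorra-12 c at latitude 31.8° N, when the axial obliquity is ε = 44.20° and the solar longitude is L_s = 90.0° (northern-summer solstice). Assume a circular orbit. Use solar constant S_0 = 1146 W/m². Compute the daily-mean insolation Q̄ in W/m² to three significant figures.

Solar declination: sin δ = sin ε · sin L_s = sin 44.20° × sin 90.0° = 0.69717, so δ = +44.200°.
cos h₀ = −tan(+31.8°) tan(+44.200°) = -0.6029, h₀ = 2.2180 rad.
Bracket: h₀ sin ϕ sin δ + cos ϕ cos δ sin h₀ = 2.2180×0.52696×0.69717 + 0.84989×0.71691×0.79778 = 0.814850 + 0.486083 = 1.300933.
Q̄ = (S_0/π) × [bracket] = (1146/π) × 1.300933 = 474.6 W/m².

Q̄ ≈ 475 W/m²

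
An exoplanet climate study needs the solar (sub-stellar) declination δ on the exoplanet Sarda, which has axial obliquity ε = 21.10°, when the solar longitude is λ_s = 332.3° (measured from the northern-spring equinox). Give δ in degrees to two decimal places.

δ = -9.63°

sin δ = sin ε · sin λ_s = sin 21.10° × sin 332.3° = -0.167342.
δ = arcsin(-0.167342) = -9.63°.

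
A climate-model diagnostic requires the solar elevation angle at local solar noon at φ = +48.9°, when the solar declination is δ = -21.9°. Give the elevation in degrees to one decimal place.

19.2°

At local noon the hour angle is zero, so the zenith angle equals |φ − δ| = |+48.9° − (-21.900°)| = 70.800°.
Elevation = 90° − 70.800° = 19.2°.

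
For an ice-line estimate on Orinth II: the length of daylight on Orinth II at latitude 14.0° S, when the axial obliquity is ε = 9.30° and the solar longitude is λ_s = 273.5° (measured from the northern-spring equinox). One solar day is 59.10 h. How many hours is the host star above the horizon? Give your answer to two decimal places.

Solar declination: sin δ = sin ε · sin λ_s = sin 9.30° × sin 273.5° = -0.16130, so δ = -9.283°.
cos H₀ = −tan φ · tan δ = −tan(-14.0°) × tan(-9.283°) = -0.0408, so H₀ = 1.6116 rad = 92.34°.
Daylight = 2H₀/(2π) × 59.10 h = (1.6116/π) × 59.10 = 30.32 h.

30.32 h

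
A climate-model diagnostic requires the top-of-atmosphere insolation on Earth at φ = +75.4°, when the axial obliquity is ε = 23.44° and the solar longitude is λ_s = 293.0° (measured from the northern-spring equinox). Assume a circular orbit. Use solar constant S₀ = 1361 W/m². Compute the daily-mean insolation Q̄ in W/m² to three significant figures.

Solar declination: sin δ = sin ε · sin λ_s = sin 23.44° × sin 293.0° = -0.36617, so δ = -21.479°.
cos H₀ = −tan(+75.4°) tan(-21.479°) = 1.5106 ≥ 1 ⇒ polar night, H₀ = 0 and Q̄ = 0.

Q̄ ≈ 0.00 W/m²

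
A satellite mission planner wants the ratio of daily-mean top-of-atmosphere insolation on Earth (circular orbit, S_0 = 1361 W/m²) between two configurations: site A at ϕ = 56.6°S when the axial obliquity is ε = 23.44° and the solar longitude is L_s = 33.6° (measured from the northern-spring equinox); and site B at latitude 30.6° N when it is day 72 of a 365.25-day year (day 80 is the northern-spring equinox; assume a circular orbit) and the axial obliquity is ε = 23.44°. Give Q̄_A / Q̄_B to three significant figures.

Q̄_A / Q̄_B ≈ 0.343

— Configuration A (ϕ=-56.6°):
Solar declination: sin δ = sin ε · sin L_s = sin 23.44° × sin 33.6° = 0.22013, so δ = +12.717°.
cos h₀ = −tan(-56.6°) tan(+12.717°) = 0.3422, h₀ = 1.2215 rad.
Bracket: h₀ sin ϕ sin δ + cos ϕ cos δ sin h₀ = 1.2215×-0.83485×0.22013 + 0.55048×0.97547×0.93961 = -0.224482 + 0.504549 = 0.280067.
Q̄ = (S_0/π) × [bracket] = (1361/π) × 0.280067 = 121.33 W/m².
— Configuration B (ϕ=+30.6°):
Solar longitude: L_s = 360° × (72 − 80)/365.25 = -7.885°, i.e. -7.885° + 360° = 352.115°.
sin δ = sin 23.44° × sin 352.115° = -0.05457, so δ = -3.128°.
cos h₀ = −tan(+30.6°) tan(-3.128°) = 0.0323, h₀ = 1.5385 rad.
Bracket: h₀ sin ϕ sin δ + cos ϕ cos δ sin h₀ = 1.5385×0.50904×-0.05457 + 0.86074×0.99851×0.99948 = -0.042737 + 0.859011 = 0.816274.
Q̄ = (S_0/π) × [bracket] = (1361/π) × 0.816274 = 353.63 W/m².
Ratio Q̄_A / Q̄_B = 121.33 / 353.63 = 0.3431.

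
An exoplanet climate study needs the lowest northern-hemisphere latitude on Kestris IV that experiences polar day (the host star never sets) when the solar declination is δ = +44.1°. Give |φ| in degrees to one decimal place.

|φ| = 45.9°

Polar day requires cos H₀ = −tan φ tan δ ≤ −1, i.e. tan φ tan δ ≥ 1.
The boundary is |tan φ| · |tan δ| = 1, so |φ| = 90° − |δ| = 90° − 44.1° = 45.9° in the northern hemisphere.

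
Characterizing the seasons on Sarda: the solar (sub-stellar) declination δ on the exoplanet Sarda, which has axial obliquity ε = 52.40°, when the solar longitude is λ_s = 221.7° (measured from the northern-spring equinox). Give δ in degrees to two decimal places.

δ = -31.81°

sin δ = sin ε · sin λ_s = sin 52.40° × sin 221.7° = -0.527055.
δ = arcsin(-0.527055) = -31.81°.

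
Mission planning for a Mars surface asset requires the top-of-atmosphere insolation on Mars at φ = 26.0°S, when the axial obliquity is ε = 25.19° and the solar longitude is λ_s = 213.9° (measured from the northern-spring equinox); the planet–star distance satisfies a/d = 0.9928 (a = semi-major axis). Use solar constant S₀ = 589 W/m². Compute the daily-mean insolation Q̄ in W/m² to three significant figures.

Q̄ ≈ 193 W/m²

Solar declination: sin δ = sin ε · sin λ_s = sin 25.19° × sin 213.9° = -0.23739, so δ = -13.732°.
cos H₀ = −tan(-26.0°) tan(-13.732°) = -0.1192, H₀ = 1.6903 rad.
Bracket: H₀ sin φ sin δ + cos φ cos δ sin H₀ = 1.6903×-0.43837×-0.23739 + 0.89879×0.97141×0.99287 = 0.175900 + 0.866868 = 1.042768.
Inverse-square distance factor (a/d)² = 0.9928² = 0.985652.
Q̄ = (S₀/π) × 0.985652 × [bracket] = (589/π) × 0.985652 × 1.042768 = 192.7 W/m².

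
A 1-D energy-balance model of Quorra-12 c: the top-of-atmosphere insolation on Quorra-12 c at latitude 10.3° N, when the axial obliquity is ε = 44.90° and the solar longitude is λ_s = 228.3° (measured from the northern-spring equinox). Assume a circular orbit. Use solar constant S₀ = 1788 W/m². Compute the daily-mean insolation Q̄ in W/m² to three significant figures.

Q̄ ≈ 395 W/m²

Solar declination: sin δ = sin ε · sin λ_s = sin 44.90° × sin 228.3° = -0.52703, so δ = -31.805°.
cos H₀ = −tan(+10.3°) tan(-31.805°) = 0.1127, H₀ = 1.4579 rad.
Bracket: H₀ sin φ sin δ + cos φ cos δ sin H₀ = 1.4579×0.17880×-0.52703 + 0.98389×0.84985×0.99363 = -0.137382 + 0.830833 = 0.693451.
Q̄ = (S₀/π) × [bracket] = (1788/π) × 0.693451 = 394.7 W/m².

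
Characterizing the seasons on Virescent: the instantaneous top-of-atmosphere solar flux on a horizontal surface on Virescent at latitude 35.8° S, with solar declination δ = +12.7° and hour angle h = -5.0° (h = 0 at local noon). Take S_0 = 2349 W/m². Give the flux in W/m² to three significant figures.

cos θ_z = sin ϕ sin δ + cos ϕ cos δ cos h = -0.128601 + 0.788210 = 0.659609.
Flux = S_0 · cos θ_z = 2349 × 0.659609 = 1549 W/m².

1.55e+03 W/m²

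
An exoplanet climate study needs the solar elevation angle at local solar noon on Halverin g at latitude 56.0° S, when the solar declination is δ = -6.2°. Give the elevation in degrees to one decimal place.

40.2°

At local noon the hour angle is zero, so the zenith angle equals |ϕ − δ| = |-56.0° − (-6.200°)| = 49.800°.
Elevation = 90° − 49.800° = 40.2°.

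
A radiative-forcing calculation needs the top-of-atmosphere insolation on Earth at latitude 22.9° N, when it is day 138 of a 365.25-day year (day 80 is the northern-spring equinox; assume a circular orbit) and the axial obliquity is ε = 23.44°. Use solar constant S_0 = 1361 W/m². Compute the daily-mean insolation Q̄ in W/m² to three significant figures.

Q̄ ≈ 469 W/m²

Solar longitude: L_s = 360° × (138 − 80)/365.25 = 57.166°.
sin δ = sin 23.44° × sin 57.166° = 0.33424, so δ = +19.526°.
cos h₀ = −tan(+22.9°) tan(+19.526°) = -0.1498, h₀ = 1.7212 rad.
Bracket: h₀ sin ϕ sin δ + cos ϕ cos δ sin h₀ = 1.7212×0.38912×0.33424 + 0.92119×0.94249×0.98872 = 0.223858 + 0.858419 = 1.082277.
Q̄ = (S_0/π) × [bracket] = (1361/π) × 1.082277 = 468.9 W/m².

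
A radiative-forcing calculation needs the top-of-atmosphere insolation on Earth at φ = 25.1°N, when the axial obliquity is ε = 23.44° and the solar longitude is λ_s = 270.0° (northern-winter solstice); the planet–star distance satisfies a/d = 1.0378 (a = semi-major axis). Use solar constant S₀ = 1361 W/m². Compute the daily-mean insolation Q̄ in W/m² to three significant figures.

Q̄ ≈ 272 W/m²

Solar declination: sin δ = sin ε · sin λ_s = sin 23.44° × sin 270.0° = -0.39779, so δ = -23.440°.
cos H₀ = −tan(+25.1°) tan(-23.440°) = 0.2031, H₀ = 1.3663 rad.
Bracket: H₀ sin φ sin δ + cos φ cos δ sin H₀ = 1.3663×0.42420×-0.39779 + 0.90557×0.91748×0.97916 = -0.230553 + 0.813528 = 0.582975.
Inverse-square distance factor (a/d)² = 1.0378² = 1.077029.
Q̄ = (S₀/π) × 1.077029 × [bracket] = (1361/π) × 1.077029 × 0.582975 = 272.0 W/m².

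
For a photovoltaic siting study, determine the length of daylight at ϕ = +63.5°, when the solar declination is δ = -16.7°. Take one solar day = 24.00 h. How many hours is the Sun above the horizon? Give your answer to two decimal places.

cos h₀ = −tan ϕ · tan δ = −tan(+63.5°) × tan(-16.700°) = 0.6017, so h₀ = 0.9251 rad = 53.01°.
Daylight = 2h₀/(2π) × 24.00 h = (0.9251/π) × 24.00 = 7.07 h.

7.07 h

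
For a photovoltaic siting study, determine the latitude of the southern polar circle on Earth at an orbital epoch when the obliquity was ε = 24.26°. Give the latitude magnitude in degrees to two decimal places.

The polar circle is the lowest latitude that experiences at least one full rotation of continuous darkness at the northern-summer solstice; it lies at |φ| = 90° − ε = 90° − 24.26° = 65.74°.

65.74°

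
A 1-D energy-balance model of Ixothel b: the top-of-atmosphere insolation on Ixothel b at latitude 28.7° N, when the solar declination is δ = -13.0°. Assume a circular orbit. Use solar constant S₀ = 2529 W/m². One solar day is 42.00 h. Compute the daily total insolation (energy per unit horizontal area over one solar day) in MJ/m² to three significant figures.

84.2 MJ/m²

cos H₀ = −tan(+28.7°) tan(-13.000°) = 0.1264, H₀ = 1.4441 rad.
Bracket: H₀ sin φ sin δ + cos φ cos δ sin H₀ = 1.4441×0.48022×-0.22495 + 0.87715×0.97437×0.99198 = -0.156000 + 0.847814 = 0.691814.
Q̄ = (S₀/π) × [bracket] = (2529/π) × 0.691814 = 556.91 W/m².
Daily total = Q̄ × 42.00 h × 3600 s/h = 556.91 × 42.00 × 3600 / 10⁶ = 84.20 MJ/m².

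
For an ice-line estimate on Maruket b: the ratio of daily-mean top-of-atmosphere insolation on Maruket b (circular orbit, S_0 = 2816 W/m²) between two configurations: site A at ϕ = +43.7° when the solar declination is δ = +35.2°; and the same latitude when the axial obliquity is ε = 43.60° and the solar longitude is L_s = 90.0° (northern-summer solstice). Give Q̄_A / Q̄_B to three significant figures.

Q̄_A / Q̄_B ≈ 0.898

— Configuration A (ϕ=+43.7°):
cos h₀ = −tan(+43.7°) tan(+35.200°) = -0.6741, h₀ = 2.3106 rad.
Bracket: h₀ sin ϕ sin δ + cos ϕ cos δ sin h₀ = 2.3106×0.69088×0.57643 + 0.72297×0.81714×0.73863 = 0.920182 + 0.436359 = 1.356541.
Q̄ = (S_0/π) × [bracket] = (2816/π) × 1.356541 = 1215.9 W/m².
— Configuration B (ϕ=+43.7°):
Solar declination: sin δ = sin ε · sin L_s = sin 43.60° × sin 90.0° = 0.68962, so δ = +43.600°.
cos h₀ = −tan(+43.7°) tan(+43.600°) = -0.9100, h₀ = 2.7141 rad.
Bracket: h₀ sin ϕ sin δ + cos ϕ cos δ sin h₀ = 2.7141×0.69088×0.68962 + 0.72297×0.72417×0.41455 = 1.293118 + 0.217039 = 1.510157.
Q̄ = (S_0/π) × [bracket] = (2816/π) × 1.510157 = 1353.6 W/m².
Ratio Q̄_A / Q̄_B = 1215.9 / 1353.6 = 0.8983.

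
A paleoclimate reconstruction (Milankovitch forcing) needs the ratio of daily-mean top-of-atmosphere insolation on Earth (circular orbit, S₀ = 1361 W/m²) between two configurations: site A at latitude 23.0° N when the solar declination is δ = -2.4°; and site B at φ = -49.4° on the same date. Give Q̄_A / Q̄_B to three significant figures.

Q̄_A / Q̄_B ≈ 1.28

— Configuration A (φ=+23.0°):
cos H₀ = −tan(+23.0°) tan(-2.400°) = 0.0178, H₀ = 1.5530 rad.
Bracket: H₀ sin φ sin δ + cos φ cos δ sin H₀ = 1.5530×0.39073×-0.04188 + 0.92050×0.99912×0.99984 = -0.025413 + 0.919543 = 0.894130.
Q̄ = (S₀/π) × [bracket] = (1361/π) × 0.894130 = 387.35 W/m².
— Configuration B (φ=-49.4°):
cos H₀ = −tan(-49.4°) tan(-2.400°) = -0.0489, H₀ = 1.6197 rad.
Bracket: H₀ sin φ sin δ + cos φ cos δ sin H₀ = 1.6197×-0.75927×-0.04188 + 0.65077×0.99912×0.99880 = 0.051504 + 0.649417 = 0.700921.
Q̄ = (S₀/π) × [bracket] = (1361/π) × 0.700921 = 303.65 W/m².
Ratio Q̄_A / Q̄_B = 387.35 / 303.65 = 1.276.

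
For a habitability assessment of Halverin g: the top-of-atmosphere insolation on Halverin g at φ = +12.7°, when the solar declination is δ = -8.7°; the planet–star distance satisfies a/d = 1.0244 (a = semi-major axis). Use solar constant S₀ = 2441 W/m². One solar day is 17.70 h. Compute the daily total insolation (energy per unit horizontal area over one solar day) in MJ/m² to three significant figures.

47.4 MJ/m²

cos H₀ = −tan(+12.7°) tan(-8.700°) = 0.0345, H₀ = 1.5363 rad.
Bracket: H₀ sin φ sin δ + cos φ cos δ sin H₀ = 1.5363×0.21985×-0.15126 + 0.97553×0.98849×0.99941 = -0.051089 + 0.963733 = 0.912644.
Inverse-square distance factor (a/d)² = 1.0244² = 1.049395.
Q̄ = (S₀/π) × 1.049395 × [bracket] = (2441/π) × 1.049395 × 0.912644 = 744.15 W/m².
Daily total = Q̄ × 17.70 h × 3600 s/h = 744.15 × 17.70 × 3600 / 10⁶ = 47.42 MJ/m².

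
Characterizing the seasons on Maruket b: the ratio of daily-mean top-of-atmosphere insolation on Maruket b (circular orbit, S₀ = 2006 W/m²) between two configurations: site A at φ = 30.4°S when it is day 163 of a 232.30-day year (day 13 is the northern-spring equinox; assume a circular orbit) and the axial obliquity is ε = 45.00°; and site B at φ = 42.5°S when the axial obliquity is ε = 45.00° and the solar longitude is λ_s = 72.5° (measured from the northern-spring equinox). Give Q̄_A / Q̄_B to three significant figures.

— Configuration A (φ=-30.4°):
Solar longitude: λ_s = 360° × (163 − 13)/232.30 = 232.458°.
sin δ = sin 45.00° × sin 232.458° = -0.56067, so δ = -34.102°.
cos H₀ = −tan(-30.4°) tan(-34.102°) = -0.3973, H₀ = 1.9793 rad.
Bracket: H₀ sin φ sin δ + cos φ cos δ sin H₀ = 1.9793×-0.50603×-0.56067 + 0.86251×0.82804×0.91771 = 0.561559 + 0.655422 = 1.216981.
Q̄ = (S₀/π) × [bracket] = (2006/π) × 1.216981 = 777.08 W/m².
— Configuration B (φ=-42.5°):
Solar declination: sin δ = sin ε · sin λ_s = sin 45.00° × sin 72.5° = 0.67438, so δ = +42.406°.
cos H₀ = −tan(-42.5°) tan(+42.406°) = 0.8369, H₀ = 0.5792 rad.
Bracket: H₀ sin φ sin δ + cos φ cos δ sin H₀ = 0.5792×-0.67559×0.67438 + 0.73728×0.73838×0.54735 = -0.263886 + 0.297973 = 0.034087.
Q̄ = (S₀/π) × [bracket] = (2006/π) × 0.034087 = 21.766 W/m².
Ratio Q̄_A / Q̄_B = 777.08 / 21.766 = 35.70.

Q̄_A / Q̄_B ≈ 35.7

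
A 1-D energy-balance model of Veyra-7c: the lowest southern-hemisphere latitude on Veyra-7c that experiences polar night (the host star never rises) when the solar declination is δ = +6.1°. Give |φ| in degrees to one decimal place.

Polar night requires cos H₀ = −tan φ tan δ ≥ 1, i.e. tan φ tan δ ≤ −1.
The boundary is |tan φ| · |tan δ| = 1, so |φ| = 90° − |δ| = 90° − 6.1° = 83.9° in the southern hemisphere.

|φ| = 83.9°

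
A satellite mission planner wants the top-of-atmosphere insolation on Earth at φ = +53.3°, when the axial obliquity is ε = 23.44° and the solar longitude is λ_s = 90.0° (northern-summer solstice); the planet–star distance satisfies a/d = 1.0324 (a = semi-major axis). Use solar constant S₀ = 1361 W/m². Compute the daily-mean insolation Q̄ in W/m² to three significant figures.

Q̄ ≈ 529 W/m²

Solar declination: sin δ = sin ε · sin λ_s = sin 23.44° × sin 90.0° = 0.39779, so δ = +23.440°.
cos H₀ = −tan(+53.3°) tan(+23.440°) = -0.5817, H₀ = 2.1916 rad.
Bracket: H₀ sin φ sin δ + cos φ cos δ sin H₀ = 2.1916×0.80178×0.39779 + 0.59763×0.91748×0.81342 = 0.698989 + 0.446009 = 1.144998.
Inverse-square distance factor (a/d)² = 1.0324² = 1.065850.
Q̄ = (S₀/π) × 1.065850 × [bracket] = (1361/π) × 1.065850 × 1.144998 = 528.7 W/m².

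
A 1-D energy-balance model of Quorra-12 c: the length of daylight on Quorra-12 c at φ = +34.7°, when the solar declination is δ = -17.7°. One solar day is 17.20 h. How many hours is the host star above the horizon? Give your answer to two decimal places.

7.38 h

cos H₀ = −tan φ · tan δ = −tan(+34.7°) × tan(-17.700°) = 0.2210, so H₀ = 1.3480 rad = 77.23°.
Daylight = 2H₀/(2π) × 17.20 h = (1.3480/π) × 17.20 = 7.38 h.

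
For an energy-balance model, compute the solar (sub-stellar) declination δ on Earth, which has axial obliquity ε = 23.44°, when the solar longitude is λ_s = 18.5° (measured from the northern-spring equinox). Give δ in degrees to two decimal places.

sin δ = sin ε · sin λ_s = sin 23.44° × sin 18.5° = 0.126220.
δ = arcsin(0.126220) = +7.25°.

δ = +7.25°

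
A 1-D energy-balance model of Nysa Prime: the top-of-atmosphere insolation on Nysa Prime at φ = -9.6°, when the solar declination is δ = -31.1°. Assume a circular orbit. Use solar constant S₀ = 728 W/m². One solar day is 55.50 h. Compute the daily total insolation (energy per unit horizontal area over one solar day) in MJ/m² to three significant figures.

cos H₀ = −tan(-9.6°) tan(-31.100°) = -0.1020, H₀ = 1.6730 rad.
Bracket: H₀ sin φ sin δ + cos φ cos δ sin H₀ = 1.6730×-0.16677×-0.51653 + 0.98600×0.85627×0.99478 = 0.144115 + 0.839875 = 0.983990.
Q̄ = (S₀/π) × [bracket] = (728/π) × 0.983990 = 228.02 W/m².
Daily total = Q̄ × 55.50 h × 3600 s/h = 228.02 × 55.50 × 3600 / 10⁶ = 45.56 MJ/m².

45.6 MJ/m²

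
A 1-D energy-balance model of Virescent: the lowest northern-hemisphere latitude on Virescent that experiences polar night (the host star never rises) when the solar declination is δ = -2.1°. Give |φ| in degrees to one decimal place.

|φ| = 87.9°

Polar night requires cos H₀ = −tan φ tan δ ≥ 1, i.e. tan φ tan δ ≤ −1.
The boundary is |tan φ| · |tan δ| = 1, so |φ| = 90° − |δ| = 90° − 2.1° = 87.9° in the northern hemisphere.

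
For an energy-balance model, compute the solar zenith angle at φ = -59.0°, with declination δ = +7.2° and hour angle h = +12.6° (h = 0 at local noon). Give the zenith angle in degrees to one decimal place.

cos θ_z = sin φ sin δ + cos φ cos δ cos h = -0.107432 + 0.498671 = 0.391239.
θ_z = arccos(0.391239) = 67.0°.

θ_z = 67.0°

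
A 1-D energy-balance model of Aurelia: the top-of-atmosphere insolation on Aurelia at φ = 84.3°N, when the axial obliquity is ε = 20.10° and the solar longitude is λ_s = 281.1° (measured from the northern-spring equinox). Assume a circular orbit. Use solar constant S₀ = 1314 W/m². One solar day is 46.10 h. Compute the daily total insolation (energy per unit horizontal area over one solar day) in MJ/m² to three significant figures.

0.00 MJ/m²

Solar declination: sin δ = sin ε · sin λ_s = sin 20.10° × sin 281.1° = -0.33723, so δ = -19.708°.
cos H₀ = −tan(+84.3°) tan(-19.708°) = 3.5888 ≥ 1 ⇒ polar night, H₀ = 0 and Q̄ = 0.
Daily total = Q̄ × 46.10 h × 3600 s/h = 0.00 MJ/m².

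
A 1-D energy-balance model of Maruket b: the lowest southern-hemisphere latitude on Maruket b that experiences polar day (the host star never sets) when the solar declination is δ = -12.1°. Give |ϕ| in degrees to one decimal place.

Polar day requires cos h₀ = −tan ϕ tan δ ≤ −1, i.e. tan ϕ tan δ ≥ 1.
The boundary is |tan ϕ| · |tan δ| = 1, so |ϕ| = 90° − |δ| = 90° − 12.1° = 77.9° in the southern hemisphere.

|ϕ| = 77.9°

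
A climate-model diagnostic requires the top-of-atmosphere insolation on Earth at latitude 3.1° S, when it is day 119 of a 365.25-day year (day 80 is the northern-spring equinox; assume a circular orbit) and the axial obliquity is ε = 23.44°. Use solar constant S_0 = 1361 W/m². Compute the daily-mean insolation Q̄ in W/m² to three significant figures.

Q̄ ≈ 410 W/m²

Solar longitude: L_s = 360° × (119 − 80)/365.25 = 38.439°.
sin δ = sin 23.44° × sin 38.439° = 0.24730, so δ = +14.318°.
cos h₀ = −tan(-3.1°) tan(+14.318°) = 0.0138, h₀ = 1.5570 rad.
Bracket: h₀ sin ϕ sin δ + cos ϕ cos δ sin h₀ = 1.5570×-0.05408×0.24730 + 0.99854×0.96894×0.99990 = -0.020823 + 0.967429 = 0.946606.
Q̄ = (S_0/π) × [bracket] = (1361/π) × 0.946606 = 410.1 W/m².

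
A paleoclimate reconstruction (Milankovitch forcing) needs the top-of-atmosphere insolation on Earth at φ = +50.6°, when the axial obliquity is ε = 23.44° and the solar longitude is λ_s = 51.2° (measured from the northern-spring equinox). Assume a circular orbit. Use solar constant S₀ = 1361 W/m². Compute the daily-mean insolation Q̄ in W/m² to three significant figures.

Q̄ ≈ 445 W/m²

Solar declination: sin δ = sin ε · sin λ_s = sin 23.44° × sin 51.2° = 0.31001, so δ = +18.060°.
cos H₀ = −tan(+50.6°) tan(+18.060°) = -0.3970, H₀ = 1.9790 rad.
Bracket: H₀ sin φ sin δ + cos φ cos δ sin H₀ = 1.9790×0.77273×0.31001 + 0.63473×0.95073×0.91783 = 0.474077 + 0.553871 = 1.027948.
Q̄ = (S₀/π) × [bracket] = (1361/π) × 1.027948 = 445.3 W/m².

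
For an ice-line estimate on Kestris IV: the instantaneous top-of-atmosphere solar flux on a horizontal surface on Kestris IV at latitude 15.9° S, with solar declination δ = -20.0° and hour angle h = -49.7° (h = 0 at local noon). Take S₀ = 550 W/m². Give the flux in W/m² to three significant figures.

cos θ_z = sin φ sin δ + cos φ cos δ cos h = 0.093700 + 0.584531 = 0.678231.
Flux = S₀ · cos θ_z = 550 × 0.678231 = 373.0 W/m².

373 W/m²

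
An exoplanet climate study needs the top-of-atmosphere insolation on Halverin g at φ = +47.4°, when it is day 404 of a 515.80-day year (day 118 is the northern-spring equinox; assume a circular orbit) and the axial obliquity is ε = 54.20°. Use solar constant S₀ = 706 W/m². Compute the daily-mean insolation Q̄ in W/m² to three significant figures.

Solar longitude: λ_s = 360° × (404 − 118)/515.80 = 199.612°.
sin δ = sin 54.20° × sin 199.612° = -0.27224, so δ = -15.797°.
cos H₀ = −tan(+47.4°) tan(-15.797°) = 0.3077, H₀ = 1.2580 rad.
Bracket: H₀ sin φ sin δ + cos φ cos δ sin H₀ = 1.2580×0.73610×-0.27224 + 0.67688×0.96223×0.95149 = -0.252098 + 0.619719 = 0.367621.
Q̄ = (S₀/π) × [bracket] = (706/π) × 0.367621 = 82.61 W/m².

Q̄ ≈ 82.6 W/m²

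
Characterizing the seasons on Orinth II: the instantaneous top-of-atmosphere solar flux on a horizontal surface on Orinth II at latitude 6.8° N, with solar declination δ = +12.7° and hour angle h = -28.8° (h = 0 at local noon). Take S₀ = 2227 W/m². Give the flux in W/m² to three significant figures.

1.95e+03 W/m²

cos θ_z = sin φ sin δ + cos φ cos δ cos h = 0.026031 + 0.848854 = 0.874885.
Flux = S₀ · cos θ_z = 2227 × 0.874885 = 1948 W/m².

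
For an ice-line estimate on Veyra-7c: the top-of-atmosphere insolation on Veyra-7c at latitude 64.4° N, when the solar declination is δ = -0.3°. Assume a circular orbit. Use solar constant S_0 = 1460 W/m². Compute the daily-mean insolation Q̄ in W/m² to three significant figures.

Q̄ ≈ 197 W/m²

cos h₀ = −tan(+64.4°) tan(-0.300°) = 0.0109, h₀ = 1.5599 rad.
Bracket: h₀ sin ϕ sin δ + cos ϕ cos δ sin h₀ = 1.5599×0.90183×-0.00524 + 0.43209×0.99999×0.99994 = -0.007371 + 0.432060 = 0.424689.
Q̄ = (S_0/π) × [bracket] = (1460/π) × 0.424689 = 197.4 W/m².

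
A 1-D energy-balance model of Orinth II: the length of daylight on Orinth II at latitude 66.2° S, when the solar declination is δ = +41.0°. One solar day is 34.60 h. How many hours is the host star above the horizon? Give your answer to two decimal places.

0.00 h

cos h₀ = −tan ϕ · tan δ = 1.9709 ≥ 1, so the host star never rises (polar night) and h₀ = 0.
Daylight = 2h₀/(2π) × 34.60 h = (0.0000/π) × 34.60 = 0.00 h.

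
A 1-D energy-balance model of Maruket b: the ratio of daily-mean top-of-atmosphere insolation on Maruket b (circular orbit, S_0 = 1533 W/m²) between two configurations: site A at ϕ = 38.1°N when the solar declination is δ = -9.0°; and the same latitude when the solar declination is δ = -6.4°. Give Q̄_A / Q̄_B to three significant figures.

— Configuration A (ϕ=+38.1°):
cos h₀ = −tan(+38.1°) tan(-9.000°) = 0.1242, h₀ = 1.4463 rad.
Bracket: h₀ sin ϕ sin δ + cos ϕ cos δ sin h₀ = 1.4463×0.61704×-0.15643 + 0.78694×0.98769×0.99226 = -0.139602 + 0.771237 = 0.631635.
Q̄ = (S_0/π) × [bracket] = (1533/π) × 0.631635 = 308.22 W/m².
— Configuration B (ϕ=+38.1°):
cos h₀ = −tan(+38.1°) tan(-6.400°) = 0.0880, h₀ = 1.4827 rad.
Bracket: h₀ sin ϕ sin δ + cos ϕ cos δ sin h₀ = 1.4827×0.61704×-0.11147 + 0.78694×0.99377×0.99612 = -0.101982 + 0.779003 = 0.677021.
Q̄ = (S_0/π) × [bracket] = (1533/π) × 0.677021 = 330.37 W/m².
Ratio Q̄_A / Q̄_B = 308.22 / 330.37 = 0.9330.

Q̄_A / Q̄_B ≈ 0.933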